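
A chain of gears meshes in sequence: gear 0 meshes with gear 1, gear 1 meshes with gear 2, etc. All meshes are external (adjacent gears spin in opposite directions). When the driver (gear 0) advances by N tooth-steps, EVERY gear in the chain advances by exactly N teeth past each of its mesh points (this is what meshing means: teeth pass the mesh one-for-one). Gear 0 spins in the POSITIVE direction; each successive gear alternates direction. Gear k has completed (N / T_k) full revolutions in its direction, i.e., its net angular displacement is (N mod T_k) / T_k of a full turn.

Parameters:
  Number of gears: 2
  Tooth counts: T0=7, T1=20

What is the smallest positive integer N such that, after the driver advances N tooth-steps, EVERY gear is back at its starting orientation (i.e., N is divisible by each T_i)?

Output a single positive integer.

Gear k returns to start when N is a multiple of T_k.
All gears at start simultaneously when N is a common multiple of [7, 20]; the smallest such N is lcm(7, 20).
Start: lcm = T0 = 7
Fold in T1=20: gcd(7, 20) = 1; lcm(7, 20) = 7 * 20 / 1 = 140 / 1 = 140
Full cycle length = 140

Answer: 140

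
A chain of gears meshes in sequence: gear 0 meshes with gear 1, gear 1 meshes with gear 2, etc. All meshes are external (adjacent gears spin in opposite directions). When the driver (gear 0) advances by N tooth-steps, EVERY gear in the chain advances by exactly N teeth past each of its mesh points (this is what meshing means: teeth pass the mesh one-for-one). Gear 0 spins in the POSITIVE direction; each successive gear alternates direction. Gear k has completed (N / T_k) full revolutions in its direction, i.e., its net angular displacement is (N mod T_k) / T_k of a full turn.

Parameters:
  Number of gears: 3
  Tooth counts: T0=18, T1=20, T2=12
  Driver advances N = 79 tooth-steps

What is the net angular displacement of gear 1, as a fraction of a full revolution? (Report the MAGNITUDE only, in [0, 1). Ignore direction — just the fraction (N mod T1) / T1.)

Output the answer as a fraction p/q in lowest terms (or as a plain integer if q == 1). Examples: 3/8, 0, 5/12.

Chain of 3 gears, tooth counts: [18, 20, 12]
  gear 0: T0=18, direction=positive, advance = 79 mod 18 = 7 teeth = 7/18 turn
  gear 1: T1=20, direction=negative, advance = 79 mod 20 = 19 teeth = 19/20 turn
  gear 2: T2=12, direction=positive, advance = 79 mod 12 = 7 teeth = 7/12 turn
Gear 1: 79 mod 20 = 19
Fraction = 19 / 20 = 19/20 (gcd(19,20)=1) = 19/20

Answer: 19/20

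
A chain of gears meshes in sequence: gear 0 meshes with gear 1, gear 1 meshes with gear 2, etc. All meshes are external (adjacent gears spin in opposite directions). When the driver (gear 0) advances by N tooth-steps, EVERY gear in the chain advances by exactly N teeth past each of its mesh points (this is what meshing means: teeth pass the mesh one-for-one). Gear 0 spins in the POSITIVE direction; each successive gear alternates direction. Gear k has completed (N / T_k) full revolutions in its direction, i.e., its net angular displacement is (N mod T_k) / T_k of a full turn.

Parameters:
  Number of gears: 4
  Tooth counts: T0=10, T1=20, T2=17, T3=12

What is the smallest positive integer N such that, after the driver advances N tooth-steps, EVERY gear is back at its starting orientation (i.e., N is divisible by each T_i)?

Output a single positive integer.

Answer: 1020

Derivation:
Gear k returns to start when N is a multiple of T_k.
All gears at start simultaneously when N is a common multiple of [10, 20, 17, 12]; the smallest such N is lcm(10, 20, 17, 12).
Start: lcm = T0 = 10
Fold in T1=20: gcd(10, 20) = 10; lcm(10, 20) = 10 * 20 / 10 = 200 / 10 = 20
Fold in T2=17: gcd(20, 17) = 1; lcm(20, 17) = 20 * 17 / 1 = 340 / 1 = 340
Fold in T3=12: gcd(340, 12) = 4; lcm(340, 12) = 340 * 12 / 4 = 4080 / 4 = 1020
Full cycle length = 1020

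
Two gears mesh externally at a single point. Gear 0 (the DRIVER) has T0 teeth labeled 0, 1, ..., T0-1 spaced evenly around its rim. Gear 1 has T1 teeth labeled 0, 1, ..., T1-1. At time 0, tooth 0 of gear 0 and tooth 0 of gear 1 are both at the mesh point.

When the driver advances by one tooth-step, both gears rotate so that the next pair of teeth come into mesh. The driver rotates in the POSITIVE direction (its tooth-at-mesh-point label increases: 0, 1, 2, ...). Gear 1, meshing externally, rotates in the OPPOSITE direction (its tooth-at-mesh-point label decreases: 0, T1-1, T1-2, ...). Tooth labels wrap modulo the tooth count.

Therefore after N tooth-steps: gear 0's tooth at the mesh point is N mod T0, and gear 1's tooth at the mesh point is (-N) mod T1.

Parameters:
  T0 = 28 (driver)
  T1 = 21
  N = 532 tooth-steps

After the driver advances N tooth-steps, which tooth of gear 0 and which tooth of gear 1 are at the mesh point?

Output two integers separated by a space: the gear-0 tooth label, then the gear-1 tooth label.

Answer: 0 14

Derivation:
Gear 0 (driver, T0=28): tooth at mesh = N mod T0
  532 = 19 * 28 + 0, so 532 mod 28 = 0
  gear 0 tooth = 0
Gear 1 (driven, T1=21): tooth at mesh = (-N) mod T1
  532 = 25 * 21 + 7, so 532 mod 21 = 7
  (-532) mod 21 = (-7) mod 21 = 21 - 7 = 14
Mesh after 532 steps: gear-0 tooth 0 meets gear-1 tooth 14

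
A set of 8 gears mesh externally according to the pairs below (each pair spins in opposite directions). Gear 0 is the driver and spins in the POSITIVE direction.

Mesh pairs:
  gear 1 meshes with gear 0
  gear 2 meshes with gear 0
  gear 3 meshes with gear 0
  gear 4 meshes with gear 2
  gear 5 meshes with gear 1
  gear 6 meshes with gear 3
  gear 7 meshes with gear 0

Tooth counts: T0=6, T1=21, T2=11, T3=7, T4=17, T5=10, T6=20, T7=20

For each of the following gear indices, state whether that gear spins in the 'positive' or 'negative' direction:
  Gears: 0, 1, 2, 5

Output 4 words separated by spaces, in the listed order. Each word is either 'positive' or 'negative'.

Answer: positive negative negative positive

Derivation:
Gear 0 (driver): positive (depth 0)
  gear 1: meshes with gear 0 -> depth 1 -> negative (opposite of gear 0)
  gear 2: meshes with gear 0 -> depth 1 -> negative (opposite of gear 0)
  gear 3: meshes with gear 0 -> depth 1 -> negative (opposite of gear 0)
  gear 4: meshes with gear 2 -> depth 2 -> positive (opposite of gear 2)
  gear 5: meshes with gear 1 -> depth 2 -> positive (opposite of gear 1)
  gear 6: meshes with gear 3 -> depth 2 -> positive (opposite of gear 3)
  gear 7: meshes with gear 0 -> depth 1 -> negative (opposite of gear 0)
Queried indices 0, 1, 2, 5 -> positive, negative, negative, positive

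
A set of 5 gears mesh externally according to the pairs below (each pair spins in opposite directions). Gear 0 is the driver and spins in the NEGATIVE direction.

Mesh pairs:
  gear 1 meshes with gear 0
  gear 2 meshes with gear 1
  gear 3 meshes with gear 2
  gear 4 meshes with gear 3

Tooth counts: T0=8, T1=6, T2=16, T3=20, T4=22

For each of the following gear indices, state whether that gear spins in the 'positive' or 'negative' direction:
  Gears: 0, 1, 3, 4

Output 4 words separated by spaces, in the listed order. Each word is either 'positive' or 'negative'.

Gear 0 (driver): negative (depth 0)
  gear 1: meshes with gear 0 -> depth 1 -> positive (opposite of gear 0)
  gear 2: meshes with gear 1 -> depth 2 -> negative (opposite of gear 1)
  gear 3: meshes with gear 2 -> depth 3 -> positive (opposite of gear 2)
  gear 4: meshes with gear 3 -> depth 4 -> negative (opposite of gear 3)
Queried indices 0, 1, 3, 4 -> negative, positive, positive, negative

Answer: negative positive positive negative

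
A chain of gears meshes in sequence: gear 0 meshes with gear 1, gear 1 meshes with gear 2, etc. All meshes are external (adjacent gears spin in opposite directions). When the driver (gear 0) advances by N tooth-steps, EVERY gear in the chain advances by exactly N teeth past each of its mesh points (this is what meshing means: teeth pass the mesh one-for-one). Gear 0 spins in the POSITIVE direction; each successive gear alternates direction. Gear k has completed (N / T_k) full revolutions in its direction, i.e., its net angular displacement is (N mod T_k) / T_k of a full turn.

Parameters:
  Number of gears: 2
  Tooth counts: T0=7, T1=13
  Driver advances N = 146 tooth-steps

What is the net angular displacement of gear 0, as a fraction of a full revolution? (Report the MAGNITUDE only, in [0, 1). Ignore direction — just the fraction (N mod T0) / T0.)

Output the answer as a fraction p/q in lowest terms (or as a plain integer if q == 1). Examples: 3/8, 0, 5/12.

Answer: 6/7

Derivation:
Chain of 2 gears, tooth counts: [7, 13]
  gear 0: T0=7, direction=positive, advance = 146 mod 7 = 6 teeth = 6/7 turn
  gear 1: T1=13, direction=negative, advance = 146 mod 13 = 3 teeth = 3/13 turn
Gear 0: 146 mod 7 = 6
Fraction = 6 / 7 = 6/7 (gcd(6,7)=1) = 6/7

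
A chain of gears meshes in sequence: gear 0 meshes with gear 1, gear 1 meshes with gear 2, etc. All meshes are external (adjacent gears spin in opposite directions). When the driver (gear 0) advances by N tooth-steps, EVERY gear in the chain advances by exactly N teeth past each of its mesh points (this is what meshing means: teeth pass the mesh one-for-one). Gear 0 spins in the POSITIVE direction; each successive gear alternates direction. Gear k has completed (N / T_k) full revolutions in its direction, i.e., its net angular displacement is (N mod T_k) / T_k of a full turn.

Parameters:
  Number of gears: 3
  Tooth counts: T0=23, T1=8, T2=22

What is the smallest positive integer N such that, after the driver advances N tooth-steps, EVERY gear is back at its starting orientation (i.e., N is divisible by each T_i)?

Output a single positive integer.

Gear k returns to start when N is a multiple of T_k.
All gears at start simultaneously when N is a common multiple of [23, 8, 22]; the smallest such N is lcm(23, 8, 22).
Start: lcm = T0 = 23
Fold in T1=8: gcd(23, 8) = 1; lcm(23, 8) = 23 * 8 / 1 = 184 / 1 = 184
Fold in T2=22: gcd(184, 22) = 2; lcm(184, 22) = 184 * 22 / 2 = 4048 / 2 = 2024
Full cycle length = 2024

Answer: 2024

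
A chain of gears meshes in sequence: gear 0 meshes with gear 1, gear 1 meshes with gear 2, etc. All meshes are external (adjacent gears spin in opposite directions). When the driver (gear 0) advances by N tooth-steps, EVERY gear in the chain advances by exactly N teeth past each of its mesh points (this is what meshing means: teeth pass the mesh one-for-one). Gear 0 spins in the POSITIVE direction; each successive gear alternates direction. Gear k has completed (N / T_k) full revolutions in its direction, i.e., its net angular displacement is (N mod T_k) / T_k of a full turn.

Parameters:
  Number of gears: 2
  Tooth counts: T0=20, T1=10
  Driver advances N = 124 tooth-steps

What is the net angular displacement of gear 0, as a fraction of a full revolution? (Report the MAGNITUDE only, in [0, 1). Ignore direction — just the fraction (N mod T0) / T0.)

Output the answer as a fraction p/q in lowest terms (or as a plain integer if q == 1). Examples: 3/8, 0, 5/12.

Answer: 1/5

Derivation:
Chain of 2 gears, tooth counts: [20, 10]
  gear 0: T0=20, direction=positive, advance = 124 mod 20 = 4 teeth = 4/20 turn
  gear 1: T1=10, direction=negative, advance = 124 mod 10 = 4 teeth = 4/10 turn
Gear 0: 124 mod 20 = 4
Fraction = 4 / 20 = 1/5 (gcd(4,20)=4) = 1/5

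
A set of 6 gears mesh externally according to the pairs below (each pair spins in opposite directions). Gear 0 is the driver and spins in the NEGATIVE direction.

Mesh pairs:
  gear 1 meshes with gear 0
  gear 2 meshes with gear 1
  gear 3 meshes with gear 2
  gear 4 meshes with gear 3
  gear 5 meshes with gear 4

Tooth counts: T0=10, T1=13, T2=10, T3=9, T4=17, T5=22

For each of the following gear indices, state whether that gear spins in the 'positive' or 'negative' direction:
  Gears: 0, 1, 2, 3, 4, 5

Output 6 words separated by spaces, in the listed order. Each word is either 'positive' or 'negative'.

Answer: negative positive negative positive negative positive

Derivation:
Gear 0 (driver): negative (depth 0)
  gear 1: meshes with gear 0 -> depth 1 -> positive (opposite of gear 0)
  gear 2: meshes with gear 1 -> depth 2 -> negative (opposite of gear 1)
  gear 3: meshes with gear 2 -> depth 3 -> positive (opposite of gear 2)
  gear 4: meshes with gear 3 -> depth 4 -> negative (opposite of gear 3)
  gear 5: meshes with gear 4 -> depth 5 -> positive (opposite of gear 4)
Queried indices 0, 1, 2, 3, 4, 5 -> negative, positive, negative, positive, negative, positive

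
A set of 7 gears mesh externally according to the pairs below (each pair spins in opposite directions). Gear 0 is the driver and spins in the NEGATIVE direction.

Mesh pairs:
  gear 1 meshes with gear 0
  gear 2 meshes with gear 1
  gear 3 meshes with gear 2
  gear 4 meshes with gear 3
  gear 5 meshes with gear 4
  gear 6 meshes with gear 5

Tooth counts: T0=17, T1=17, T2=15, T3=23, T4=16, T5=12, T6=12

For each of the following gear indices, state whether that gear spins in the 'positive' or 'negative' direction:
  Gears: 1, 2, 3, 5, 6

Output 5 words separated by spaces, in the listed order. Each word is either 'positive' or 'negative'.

Answer: positive negative positive positive negative

Derivation:
Gear 0 (driver): negative (depth 0)
  gear 1: meshes with gear 0 -> depth 1 -> positive (opposite of gear 0)
  gear 2: meshes with gear 1 -> depth 2 -> negative (opposite of gear 1)
  gear 3: meshes with gear 2 -> depth 3 -> positive (opposite of gear 2)
  gear 4: meshes with gear 3 -> depth 4 -> negative (opposite of gear 3)
  gear 5: meshes with gear 4 -> depth 5 -> positive (opposite of gear 4)
  gear 6: meshes with gear 5 -> depth 6 -> negative (opposite of gear 5)
Queried indices 1, 2, 3, 5, 6 -> positive, negative, positive, positive, negative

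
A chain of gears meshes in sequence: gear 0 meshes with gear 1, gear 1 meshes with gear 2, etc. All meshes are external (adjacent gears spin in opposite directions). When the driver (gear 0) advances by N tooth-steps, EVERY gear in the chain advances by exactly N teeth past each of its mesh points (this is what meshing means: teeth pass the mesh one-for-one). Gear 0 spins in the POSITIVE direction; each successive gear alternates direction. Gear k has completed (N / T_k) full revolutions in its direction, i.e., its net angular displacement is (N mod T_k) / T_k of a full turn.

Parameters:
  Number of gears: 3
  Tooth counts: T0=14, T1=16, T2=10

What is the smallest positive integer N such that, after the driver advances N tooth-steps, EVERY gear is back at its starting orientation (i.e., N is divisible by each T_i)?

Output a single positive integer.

Gear k returns to start when N is a multiple of T_k.
All gears at start simultaneously when N is a common multiple of [14, 16, 10]; the smallest such N is lcm(14, 16, 10).
Start: lcm = T0 = 14
Fold in T1=16: gcd(14, 16) = 2; lcm(14, 16) = 14 * 16 / 2 = 224 / 2 = 112
Fold in T2=10: gcd(112, 10) = 2; lcm(112, 10) = 112 * 10 / 2 = 1120 / 2 = 560
Full cycle length = 560

Answer: 560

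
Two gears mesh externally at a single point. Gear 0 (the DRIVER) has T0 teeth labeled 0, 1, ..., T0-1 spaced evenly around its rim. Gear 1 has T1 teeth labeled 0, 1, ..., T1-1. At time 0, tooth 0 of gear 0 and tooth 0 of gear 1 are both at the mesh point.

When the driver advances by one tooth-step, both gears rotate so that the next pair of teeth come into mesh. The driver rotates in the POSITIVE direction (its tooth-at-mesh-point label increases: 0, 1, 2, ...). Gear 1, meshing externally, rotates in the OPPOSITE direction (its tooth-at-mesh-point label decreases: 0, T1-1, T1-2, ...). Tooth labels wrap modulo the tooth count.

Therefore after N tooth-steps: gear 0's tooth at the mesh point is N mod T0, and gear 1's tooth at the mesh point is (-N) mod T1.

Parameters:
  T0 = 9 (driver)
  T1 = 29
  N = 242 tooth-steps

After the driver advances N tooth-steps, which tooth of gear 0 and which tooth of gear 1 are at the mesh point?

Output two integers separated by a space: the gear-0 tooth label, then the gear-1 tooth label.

Gear 0 (driver, T0=9): tooth at mesh = N mod T0
  242 = 26 * 9 + 8, so 242 mod 9 = 8
  gear 0 tooth = 8
Gear 1 (driven, T1=29): tooth at mesh = (-N) mod T1
  242 = 8 * 29 + 10, so 242 mod 29 = 10
  (-242) mod 29 = (-10) mod 29 = 29 - 10 = 19
Mesh after 242 steps: gear-0 tooth 8 meets gear-1 tooth 19

Answer: 8 19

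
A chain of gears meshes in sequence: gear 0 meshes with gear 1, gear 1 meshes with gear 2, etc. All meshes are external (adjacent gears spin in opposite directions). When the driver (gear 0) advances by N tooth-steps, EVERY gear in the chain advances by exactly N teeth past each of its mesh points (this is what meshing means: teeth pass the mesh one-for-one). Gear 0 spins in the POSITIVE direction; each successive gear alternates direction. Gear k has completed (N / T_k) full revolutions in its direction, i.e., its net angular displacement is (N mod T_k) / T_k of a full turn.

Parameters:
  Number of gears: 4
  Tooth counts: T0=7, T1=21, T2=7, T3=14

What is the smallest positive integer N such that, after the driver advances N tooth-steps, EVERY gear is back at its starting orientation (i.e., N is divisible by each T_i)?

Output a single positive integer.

Gear k returns to start when N is a multiple of T_k.
All gears at start simultaneously when N is a common multiple of [7, 21, 7, 14]; the smallest such N is lcm(7, 21, 7, 14).
Start: lcm = T0 = 7
Fold in T1=21: gcd(7, 21) = 7; lcm(7, 21) = 7 * 21 / 7 = 147 / 7 = 21
Fold in T2=7: gcd(21, 7) = 7; lcm(21, 7) = 21 * 7 / 7 = 147 / 7 = 21
Fold in T3=14: gcd(21, 14) = 7; lcm(21, 14) = 21 * 14 / 7 = 294 / 7 = 42
Full cycle length = 42

Answer: 42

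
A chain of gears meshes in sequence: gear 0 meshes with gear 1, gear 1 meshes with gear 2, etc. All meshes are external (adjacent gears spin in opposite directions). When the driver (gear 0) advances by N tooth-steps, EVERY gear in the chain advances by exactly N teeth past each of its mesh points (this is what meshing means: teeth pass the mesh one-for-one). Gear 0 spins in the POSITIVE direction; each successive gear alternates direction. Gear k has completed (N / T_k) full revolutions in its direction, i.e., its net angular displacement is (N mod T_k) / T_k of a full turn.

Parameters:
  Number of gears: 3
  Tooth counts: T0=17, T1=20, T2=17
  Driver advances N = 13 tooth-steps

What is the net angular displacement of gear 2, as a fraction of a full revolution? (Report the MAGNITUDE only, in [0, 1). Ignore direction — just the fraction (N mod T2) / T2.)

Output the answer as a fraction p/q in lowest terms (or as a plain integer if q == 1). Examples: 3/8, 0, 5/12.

Answer: 13/17

Derivation:
Chain of 3 gears, tooth counts: [17, 20, 17]
  gear 0: T0=17, direction=positive, advance = 13 mod 17 = 13 teeth = 13/17 turn
  gear 1: T1=20, direction=negative, advance = 13 mod 20 = 13 teeth = 13/20 turn
  gear 2: T2=17, direction=positive, advance = 13 mod 17 = 13 teeth = 13/17 turn
Gear 2: 13 mod 17 = 13
Fraction = 13 / 17 = 13/17 (gcd(13,17)=1) = 13/17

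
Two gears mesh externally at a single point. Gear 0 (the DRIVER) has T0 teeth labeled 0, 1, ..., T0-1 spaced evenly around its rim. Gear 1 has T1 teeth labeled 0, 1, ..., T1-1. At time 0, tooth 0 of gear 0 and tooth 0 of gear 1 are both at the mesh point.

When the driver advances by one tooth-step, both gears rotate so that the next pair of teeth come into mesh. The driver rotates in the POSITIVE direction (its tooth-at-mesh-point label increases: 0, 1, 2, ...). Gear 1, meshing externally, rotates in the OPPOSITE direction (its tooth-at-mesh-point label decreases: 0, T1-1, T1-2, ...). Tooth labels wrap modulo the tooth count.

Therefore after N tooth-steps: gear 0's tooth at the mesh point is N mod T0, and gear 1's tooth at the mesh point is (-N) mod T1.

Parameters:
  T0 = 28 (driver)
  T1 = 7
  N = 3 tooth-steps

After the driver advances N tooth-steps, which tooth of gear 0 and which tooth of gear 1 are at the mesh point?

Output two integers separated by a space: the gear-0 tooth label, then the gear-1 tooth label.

Answer: 3 4

Derivation:
Gear 0 (driver, T0=28): tooth at mesh = N mod T0
  3 = 0 * 28 + 3, so 3 mod 28 = 3
  gear 0 tooth = 3
Gear 1 (driven, T1=7): tooth at mesh = (-N) mod T1
  3 = 0 * 7 + 3, so 3 mod 7 = 3
  (-3) mod 7 = (-3) mod 7 = 7 - 3 = 4
Mesh after 3 steps: gear-0 tooth 3 meets gear-1 tooth 4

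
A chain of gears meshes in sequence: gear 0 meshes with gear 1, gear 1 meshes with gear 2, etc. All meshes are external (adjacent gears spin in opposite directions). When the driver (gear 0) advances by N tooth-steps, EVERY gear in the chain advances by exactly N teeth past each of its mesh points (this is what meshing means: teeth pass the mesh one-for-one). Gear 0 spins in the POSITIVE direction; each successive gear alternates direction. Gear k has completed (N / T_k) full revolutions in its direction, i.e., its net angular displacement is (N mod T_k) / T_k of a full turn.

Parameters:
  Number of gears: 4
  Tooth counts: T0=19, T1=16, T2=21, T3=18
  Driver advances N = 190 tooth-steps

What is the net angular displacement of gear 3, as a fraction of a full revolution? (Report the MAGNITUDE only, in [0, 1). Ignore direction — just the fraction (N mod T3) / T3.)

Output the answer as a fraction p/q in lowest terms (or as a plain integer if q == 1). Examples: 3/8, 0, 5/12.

Chain of 4 gears, tooth counts: [19, 16, 21, 18]
  gear 0: T0=19, direction=positive, advance = 190 mod 19 = 0 teeth = 0/19 turn
  gear 1: T1=16, direction=negative, advance = 190 mod 16 = 14 teeth = 14/16 turn
  gear 2: T2=21, direction=positive, advance = 190 mod 21 = 1 teeth = 1/21 turn
  gear 3: T3=18, direction=negative, advance = 190 mod 18 = 10 teeth = 10/18 turn
Gear 3: 190 mod 18 = 10
Fraction = 10 / 18 = 5/9 (gcd(10,18)=2) = 5/9

Answer: 5/9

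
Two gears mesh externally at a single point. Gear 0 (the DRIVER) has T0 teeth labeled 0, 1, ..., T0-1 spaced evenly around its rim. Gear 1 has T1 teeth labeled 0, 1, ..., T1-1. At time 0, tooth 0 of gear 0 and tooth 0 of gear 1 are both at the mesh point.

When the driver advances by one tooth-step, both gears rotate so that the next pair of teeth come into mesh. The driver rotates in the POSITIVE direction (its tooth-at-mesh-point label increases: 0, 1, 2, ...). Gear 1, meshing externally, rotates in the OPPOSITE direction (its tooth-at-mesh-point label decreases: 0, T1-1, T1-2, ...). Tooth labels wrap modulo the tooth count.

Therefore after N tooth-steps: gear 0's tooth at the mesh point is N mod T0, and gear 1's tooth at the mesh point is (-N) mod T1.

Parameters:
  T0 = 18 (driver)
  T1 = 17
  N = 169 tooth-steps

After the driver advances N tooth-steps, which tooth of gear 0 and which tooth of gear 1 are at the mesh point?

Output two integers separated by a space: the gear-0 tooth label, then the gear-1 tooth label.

Answer: 7 1

Derivation:
Gear 0 (driver, T0=18): tooth at mesh = N mod T0
  169 = 9 * 18 + 7, so 169 mod 18 = 7
  gear 0 tooth = 7
Gear 1 (driven, T1=17): tooth at mesh = (-N) mod T1
  169 = 9 * 17 + 16, so 169 mod 17 = 16
  (-169) mod 17 = (-16) mod 17 = 17 - 16 = 1
Mesh after 169 steps: gear-0 tooth 7 meets gear-1 tooth 1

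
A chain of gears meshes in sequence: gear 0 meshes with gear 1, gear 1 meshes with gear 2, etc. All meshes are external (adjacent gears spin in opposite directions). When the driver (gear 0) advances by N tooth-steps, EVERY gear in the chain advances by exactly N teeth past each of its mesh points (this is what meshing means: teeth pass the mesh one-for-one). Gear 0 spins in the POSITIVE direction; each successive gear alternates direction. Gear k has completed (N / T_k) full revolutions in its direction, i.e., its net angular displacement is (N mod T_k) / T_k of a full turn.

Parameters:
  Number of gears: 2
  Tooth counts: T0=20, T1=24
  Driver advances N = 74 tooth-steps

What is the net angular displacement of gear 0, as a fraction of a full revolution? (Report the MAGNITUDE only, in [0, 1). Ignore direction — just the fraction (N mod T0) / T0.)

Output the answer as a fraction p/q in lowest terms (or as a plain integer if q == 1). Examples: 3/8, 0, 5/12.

Answer: 7/10

Derivation:
Chain of 2 gears, tooth counts: [20, 24]
  gear 0: T0=20, direction=positive, advance = 74 mod 20 = 14 teeth = 14/20 turn
  gear 1: T1=24, direction=negative, advance = 74 mod 24 = 2 teeth = 2/24 turn
Gear 0: 74 mod 20 = 14
Fraction = 14 / 20 = 7/10 (gcd(14,20)=2) = 7/10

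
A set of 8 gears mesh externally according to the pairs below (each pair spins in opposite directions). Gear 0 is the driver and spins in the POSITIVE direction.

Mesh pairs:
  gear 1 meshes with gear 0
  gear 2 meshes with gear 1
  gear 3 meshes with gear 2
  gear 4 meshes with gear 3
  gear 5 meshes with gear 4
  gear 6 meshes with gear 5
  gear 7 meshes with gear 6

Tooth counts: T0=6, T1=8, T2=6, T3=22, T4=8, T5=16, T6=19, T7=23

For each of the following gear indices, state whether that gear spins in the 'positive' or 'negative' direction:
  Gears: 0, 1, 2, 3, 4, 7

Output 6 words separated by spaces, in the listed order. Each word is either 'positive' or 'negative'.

Answer: positive negative positive negative positive negative

Derivation:
Gear 0 (driver): positive (depth 0)
  gear 1: meshes with gear 0 -> depth 1 -> negative (opposite of gear 0)
  gear 2: meshes with gear 1 -> depth 2 -> positive (opposite of gear 1)
  gear 3: meshes with gear 2 -> depth 3 -> negative (opposite of gear 2)
  gear 4: meshes with gear 3 -> depth 4 -> positive (opposite of gear 3)
  gear 5: meshes with gear 4 -> depth 5 -> negative (opposite of gear 4)
  gear 6: meshes with gear 5 -> depth 6 -> positive (opposite of gear 5)
  gear 7: meshes with gear 6 -> depth 7 -> negative (opposite of gear 6)
Queried indices 0, 1, 2, 3, 4, 7 -> positive, negative, positive, negative, positive, negative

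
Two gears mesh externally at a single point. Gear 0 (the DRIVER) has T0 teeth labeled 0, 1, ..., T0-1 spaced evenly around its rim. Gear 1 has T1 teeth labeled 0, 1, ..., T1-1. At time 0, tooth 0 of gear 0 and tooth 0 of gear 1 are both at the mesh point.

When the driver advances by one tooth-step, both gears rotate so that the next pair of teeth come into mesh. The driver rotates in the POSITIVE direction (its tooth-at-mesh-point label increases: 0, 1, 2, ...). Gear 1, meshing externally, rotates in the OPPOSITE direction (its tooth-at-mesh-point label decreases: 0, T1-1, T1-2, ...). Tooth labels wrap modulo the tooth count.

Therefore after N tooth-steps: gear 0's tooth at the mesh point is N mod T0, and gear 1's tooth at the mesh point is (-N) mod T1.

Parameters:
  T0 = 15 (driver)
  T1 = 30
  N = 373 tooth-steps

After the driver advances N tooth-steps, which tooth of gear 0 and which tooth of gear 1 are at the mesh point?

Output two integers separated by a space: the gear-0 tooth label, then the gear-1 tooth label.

Gear 0 (driver, T0=15): tooth at mesh = N mod T0
  373 = 24 * 15 + 13, so 373 mod 15 = 13
  gear 0 tooth = 13
Gear 1 (driven, T1=30): tooth at mesh = (-N) mod T1
  373 = 12 * 30 + 13, so 373 mod 30 = 13
  (-373) mod 30 = (-13) mod 30 = 30 - 13 = 17
Mesh after 373 steps: gear-0 tooth 13 meets gear-1 tooth 17

Answer: 13 17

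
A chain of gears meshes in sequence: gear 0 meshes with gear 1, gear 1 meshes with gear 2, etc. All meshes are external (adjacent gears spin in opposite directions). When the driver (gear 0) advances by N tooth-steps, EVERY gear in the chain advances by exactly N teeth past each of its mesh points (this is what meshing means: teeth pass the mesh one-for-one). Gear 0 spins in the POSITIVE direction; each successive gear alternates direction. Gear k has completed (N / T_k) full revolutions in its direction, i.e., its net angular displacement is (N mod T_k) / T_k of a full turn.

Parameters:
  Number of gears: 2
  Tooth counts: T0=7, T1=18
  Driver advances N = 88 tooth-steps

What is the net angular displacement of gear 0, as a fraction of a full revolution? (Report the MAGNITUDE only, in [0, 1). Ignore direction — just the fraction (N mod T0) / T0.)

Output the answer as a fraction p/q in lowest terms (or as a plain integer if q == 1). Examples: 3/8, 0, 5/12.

Chain of 2 gears, tooth counts: [7, 18]
  gear 0: T0=7, direction=positive, advance = 88 mod 7 = 4 teeth = 4/7 turn
  gear 1: T1=18, direction=negative, advance = 88 mod 18 = 16 teeth = 16/18 turn
Gear 0: 88 mod 7 = 4
Fraction = 4 / 7 = 4/7 (gcd(4,7)=1) = 4/7

Answer: 4/7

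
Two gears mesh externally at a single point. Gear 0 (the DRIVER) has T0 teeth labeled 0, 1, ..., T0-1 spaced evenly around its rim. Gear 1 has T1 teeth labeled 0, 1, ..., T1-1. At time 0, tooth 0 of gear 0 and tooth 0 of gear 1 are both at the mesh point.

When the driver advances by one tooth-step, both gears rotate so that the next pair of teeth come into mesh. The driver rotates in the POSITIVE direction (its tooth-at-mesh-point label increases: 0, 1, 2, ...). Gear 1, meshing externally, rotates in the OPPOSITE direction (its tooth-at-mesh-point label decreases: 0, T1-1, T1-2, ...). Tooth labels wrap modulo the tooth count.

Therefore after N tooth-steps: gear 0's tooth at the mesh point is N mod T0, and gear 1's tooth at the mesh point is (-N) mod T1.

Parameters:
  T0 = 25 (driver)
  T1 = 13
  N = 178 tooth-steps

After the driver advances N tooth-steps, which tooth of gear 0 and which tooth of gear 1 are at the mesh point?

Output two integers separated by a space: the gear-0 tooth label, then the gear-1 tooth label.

Answer: 3 4

Derivation:
Gear 0 (driver, T0=25): tooth at mesh = N mod T0
  178 = 7 * 25 + 3, so 178 mod 25 = 3
  gear 0 tooth = 3
Gear 1 (driven, T1=13): tooth at mesh = (-N) mod T1
  178 = 13 * 13 + 9, so 178 mod 13 = 9
  (-178) mod 13 = (-9) mod 13 = 13 - 9 = 4
Mesh after 178 steps: gear-0 tooth 3 meets gear-1 tooth 4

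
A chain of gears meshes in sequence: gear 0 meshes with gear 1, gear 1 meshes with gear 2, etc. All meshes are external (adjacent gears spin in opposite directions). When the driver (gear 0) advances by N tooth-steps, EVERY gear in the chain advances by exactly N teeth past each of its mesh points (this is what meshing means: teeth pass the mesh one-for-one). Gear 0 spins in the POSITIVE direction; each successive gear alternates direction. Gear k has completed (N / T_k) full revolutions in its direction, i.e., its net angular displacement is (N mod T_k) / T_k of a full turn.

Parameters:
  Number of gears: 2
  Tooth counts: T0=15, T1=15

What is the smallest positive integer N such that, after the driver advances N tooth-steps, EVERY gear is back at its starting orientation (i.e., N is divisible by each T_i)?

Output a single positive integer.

Gear k returns to start when N is a multiple of T_k.
All gears at start simultaneously when N is a common multiple of [15, 15]; the smallest such N is lcm(15, 15).
Start: lcm = T0 = 15
Fold in T1=15: gcd(15, 15) = 15; lcm(15, 15) = 15 * 15 / 15 = 225 / 15 = 15
Full cycle length = 15

Answer: 15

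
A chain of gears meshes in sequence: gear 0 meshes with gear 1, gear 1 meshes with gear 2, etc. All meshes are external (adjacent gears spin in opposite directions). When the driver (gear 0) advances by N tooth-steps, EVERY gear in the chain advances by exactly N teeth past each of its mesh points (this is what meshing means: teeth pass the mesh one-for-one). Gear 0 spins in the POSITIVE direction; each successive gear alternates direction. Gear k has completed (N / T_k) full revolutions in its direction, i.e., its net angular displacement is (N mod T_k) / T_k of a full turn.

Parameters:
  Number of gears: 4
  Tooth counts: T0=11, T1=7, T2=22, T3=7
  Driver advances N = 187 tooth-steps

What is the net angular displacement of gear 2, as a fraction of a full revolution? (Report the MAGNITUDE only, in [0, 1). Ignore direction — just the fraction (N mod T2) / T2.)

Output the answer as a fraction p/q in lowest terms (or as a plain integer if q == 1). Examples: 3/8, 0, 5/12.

Chain of 4 gears, tooth counts: [11, 7, 22, 7]
  gear 0: T0=11, direction=positive, advance = 187 mod 11 = 0 teeth = 0/11 turn
  gear 1: T1=7, direction=negative, advance = 187 mod 7 = 5 teeth = 5/7 turn
  gear 2: T2=22, direction=positive, advance = 187 mod 22 = 11 teeth = 11/22 turn
  gear 3: T3=7, direction=negative, advance = 187 mod 7 = 5 teeth = 5/7 turn
Gear 2: 187 mod 22 = 11
Fraction = 11 / 22 = 1/2 (gcd(11,22)=11) = 1/2

Answer: 1/2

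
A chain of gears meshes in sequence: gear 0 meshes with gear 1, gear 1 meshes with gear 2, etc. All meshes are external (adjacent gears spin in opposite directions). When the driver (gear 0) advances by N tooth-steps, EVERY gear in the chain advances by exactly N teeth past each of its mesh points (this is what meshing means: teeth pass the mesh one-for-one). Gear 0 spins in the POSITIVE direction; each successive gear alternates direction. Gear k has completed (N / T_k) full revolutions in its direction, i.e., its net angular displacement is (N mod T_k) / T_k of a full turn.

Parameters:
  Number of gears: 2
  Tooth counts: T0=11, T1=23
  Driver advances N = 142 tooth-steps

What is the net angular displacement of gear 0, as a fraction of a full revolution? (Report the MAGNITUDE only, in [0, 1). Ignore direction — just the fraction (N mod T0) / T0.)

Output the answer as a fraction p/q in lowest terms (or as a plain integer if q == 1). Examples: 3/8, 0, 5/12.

Answer: 10/11

Derivation:
Chain of 2 gears, tooth counts: [11, 23]
  gear 0: T0=11, direction=positive, advance = 142 mod 11 = 10 teeth = 10/11 turn
  gear 1: T1=23, direction=negative, advance = 142 mod 23 = 4 teeth = 4/23 turn
Gear 0: 142 mod 11 = 10
Fraction = 10 / 11 = 10/11 (gcd(10,11)=1) = 10/11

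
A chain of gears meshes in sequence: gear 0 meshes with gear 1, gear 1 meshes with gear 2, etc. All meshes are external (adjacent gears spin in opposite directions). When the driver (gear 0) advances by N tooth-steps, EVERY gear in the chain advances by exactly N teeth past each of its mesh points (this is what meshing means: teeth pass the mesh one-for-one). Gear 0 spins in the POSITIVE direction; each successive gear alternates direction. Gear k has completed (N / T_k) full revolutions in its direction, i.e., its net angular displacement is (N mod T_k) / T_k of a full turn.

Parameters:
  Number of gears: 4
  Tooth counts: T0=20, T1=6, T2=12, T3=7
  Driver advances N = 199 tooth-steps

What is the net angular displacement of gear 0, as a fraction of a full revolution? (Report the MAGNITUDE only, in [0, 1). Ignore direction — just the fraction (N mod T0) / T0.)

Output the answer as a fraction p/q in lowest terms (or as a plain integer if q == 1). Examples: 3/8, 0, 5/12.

Answer: 19/20

Derivation:
Chain of 4 gears, tooth counts: [20, 6, 12, 7]
  gear 0: T0=20, direction=positive, advance = 199 mod 20 = 19 teeth = 19/20 turn
  gear 1: T1=6, direction=negative, advance = 199 mod 6 = 1 teeth = 1/6 turn
  gear 2: T2=12, direction=positive, advance = 199 mod 12 = 7 teeth = 7/12 turn
  gear 3: T3=7, direction=negative, advance = 199 mod 7 = 3 teeth = 3/7 turn
Gear 0: 199 mod 20 = 19
Fraction = 19 / 20 = 19/20 (gcd(19,20)=1) = 19/20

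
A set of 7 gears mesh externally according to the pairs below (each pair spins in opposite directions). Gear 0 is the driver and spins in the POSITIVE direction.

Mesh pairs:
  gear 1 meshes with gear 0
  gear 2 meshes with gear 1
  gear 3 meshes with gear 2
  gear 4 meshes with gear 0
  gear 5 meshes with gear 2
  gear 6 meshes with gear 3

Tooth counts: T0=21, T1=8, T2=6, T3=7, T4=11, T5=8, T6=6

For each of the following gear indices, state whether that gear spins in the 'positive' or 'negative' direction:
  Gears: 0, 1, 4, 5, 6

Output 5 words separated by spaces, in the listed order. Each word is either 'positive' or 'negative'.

Answer: positive negative negative negative positive

Derivation:
Gear 0 (driver): positive (depth 0)
  gear 1: meshes with gear 0 -> depth 1 -> negative (opposite of gear 0)
  gear 2: meshes with gear 1 -> depth 2 -> positive (opposite of gear 1)
  gear 3: meshes with gear 2 -> depth 3 -> negative (opposite of gear 2)
  gear 4: meshes with gear 0 -> depth 1 -> negative (opposite of gear 0)
  gear 5: meshes with gear 2 -> depth 3 -> negative (opposite of gear 2)
  gear 6: meshes with gear 3 -> depth 4 -> positive (opposite of gear 3)
Queried indices 0, 1, 4, 5, 6 -> positive, negative, negative, negative, positive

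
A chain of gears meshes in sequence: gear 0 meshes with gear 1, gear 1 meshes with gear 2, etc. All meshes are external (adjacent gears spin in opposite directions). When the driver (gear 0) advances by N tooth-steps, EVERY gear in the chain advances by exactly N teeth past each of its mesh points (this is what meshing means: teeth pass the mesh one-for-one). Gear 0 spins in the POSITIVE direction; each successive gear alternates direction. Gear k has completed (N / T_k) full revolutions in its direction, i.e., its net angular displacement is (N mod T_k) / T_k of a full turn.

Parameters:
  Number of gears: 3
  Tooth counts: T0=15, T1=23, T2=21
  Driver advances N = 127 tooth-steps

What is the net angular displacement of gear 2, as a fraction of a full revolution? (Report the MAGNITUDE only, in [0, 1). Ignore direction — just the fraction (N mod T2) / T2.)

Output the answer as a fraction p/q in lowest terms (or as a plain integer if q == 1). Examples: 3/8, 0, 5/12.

Answer: 1/21

Derivation:
Chain of 3 gears, tooth counts: [15, 23, 21]
  gear 0: T0=15, direction=positive, advance = 127 mod 15 = 7 teeth = 7/15 turn
  gear 1: T1=23, direction=negative, advance = 127 mod 23 = 12 teeth = 12/23 turn
  gear 2: T2=21, direction=positive, advance = 127 mod 21 = 1 teeth = 1/21 turn
Gear 2: 127 mod 21 = 1
Fraction = 1 / 21 = 1/21 (gcd(1,21)=1) = 1/21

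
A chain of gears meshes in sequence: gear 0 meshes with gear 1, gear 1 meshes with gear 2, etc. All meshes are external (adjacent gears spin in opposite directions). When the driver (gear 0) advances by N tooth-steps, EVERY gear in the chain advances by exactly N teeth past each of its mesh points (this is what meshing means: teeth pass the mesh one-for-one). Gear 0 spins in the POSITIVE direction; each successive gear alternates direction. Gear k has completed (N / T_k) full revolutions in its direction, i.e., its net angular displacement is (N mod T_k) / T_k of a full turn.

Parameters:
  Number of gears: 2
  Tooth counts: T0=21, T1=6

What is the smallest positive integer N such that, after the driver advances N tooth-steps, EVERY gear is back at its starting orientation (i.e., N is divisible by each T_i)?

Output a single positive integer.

Answer: 42

Derivation:
Gear k returns to start when N is a multiple of T_k.
All gears at start simultaneously when N is a common multiple of [21, 6]; the smallest such N is lcm(21, 6).
Start: lcm = T0 = 21
Fold in T1=6: gcd(21, 6) = 3; lcm(21, 6) = 21 * 6 / 3 = 126 / 3 = 42
Full cycle length = 42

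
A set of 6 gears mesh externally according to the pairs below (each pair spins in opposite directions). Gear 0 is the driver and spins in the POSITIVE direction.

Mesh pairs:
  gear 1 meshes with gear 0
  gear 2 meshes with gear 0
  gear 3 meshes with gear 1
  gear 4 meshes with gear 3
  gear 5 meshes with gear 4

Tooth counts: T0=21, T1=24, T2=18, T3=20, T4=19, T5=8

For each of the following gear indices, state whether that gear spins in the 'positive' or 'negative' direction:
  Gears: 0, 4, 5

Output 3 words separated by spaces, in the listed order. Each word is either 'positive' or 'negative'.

Answer: positive negative positive

Derivation:
Gear 0 (driver): positive (depth 0)
  gear 1: meshes with gear 0 -> depth 1 -> negative (opposite of gear 0)
  gear 2: meshes with gear 0 -> depth 1 -> negative (opposite of gear 0)
  gear 3: meshes with gear 1 -> depth 2 -> positive (opposite of gear 1)
  gear 4: meshes with gear 3 -> depth 3 -> negative (opposite of gear 3)
  gear 5: meshes with gear 4 -> depth 4 -> positive (opposite of gear 4)
Queried indices 0, 4, 5 -> positive, negative, positive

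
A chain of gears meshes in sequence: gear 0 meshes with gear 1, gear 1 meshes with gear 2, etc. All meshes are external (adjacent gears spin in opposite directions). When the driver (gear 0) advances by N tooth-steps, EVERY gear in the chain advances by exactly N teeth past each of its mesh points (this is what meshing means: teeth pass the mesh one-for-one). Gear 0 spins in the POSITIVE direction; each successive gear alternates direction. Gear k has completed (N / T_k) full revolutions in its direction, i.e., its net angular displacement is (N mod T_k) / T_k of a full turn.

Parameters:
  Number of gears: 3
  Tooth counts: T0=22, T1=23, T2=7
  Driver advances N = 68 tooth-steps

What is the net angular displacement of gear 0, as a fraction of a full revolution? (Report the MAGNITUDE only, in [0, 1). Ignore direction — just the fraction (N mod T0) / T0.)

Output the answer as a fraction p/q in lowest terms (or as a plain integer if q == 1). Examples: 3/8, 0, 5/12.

Chain of 3 gears, tooth counts: [22, 23, 7]
  gear 0: T0=22, direction=positive, advance = 68 mod 22 = 2 teeth = 2/22 turn
  gear 1: T1=23, direction=negative, advance = 68 mod 23 = 22 teeth = 22/23 turn
  gear 2: T2=7, direction=positive, advance = 68 mod 7 = 5 teeth = 5/7 turn
Gear 0: 68 mod 22 = 2
Fraction = 2 / 22 = 1/11 (gcd(2,22)=2) = 1/11

Answer: 1/11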